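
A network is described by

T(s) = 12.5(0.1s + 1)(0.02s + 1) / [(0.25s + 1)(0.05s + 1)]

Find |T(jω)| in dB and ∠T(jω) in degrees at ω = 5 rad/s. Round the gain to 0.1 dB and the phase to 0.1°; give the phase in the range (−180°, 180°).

18.6 dB, -33.1°

At ω = 5 rad/s:
zero (1 + j5·0.1) = 1 + j0.5 → |·| ≈ 1.118, ∠ ≈ 26.57°
zero (1 + j5·0.02) = 1 + j0.1 → |·| ≈ 1.005, ∠ ≈ 5.71°
pole (1 + j5·0.25) = 1 + j1.25 → |·| ≈ 1.6008, ∠ ≈ 51.34°
pole (1 + j5·0.05) = 1 + j0.25 → |·| ≈ 1.0308, ∠ ≈ 14.04°
|T| = 12.5 · 1.118 · 1.005 / (1.6008 · 1.0308) ≈ 8.5115
Gain = 20 log₁₀(8.5115) ≈ 18.60 dB
∠T = (26.57° + 5.71°) − (51.34° + 14.04°) = -33.10°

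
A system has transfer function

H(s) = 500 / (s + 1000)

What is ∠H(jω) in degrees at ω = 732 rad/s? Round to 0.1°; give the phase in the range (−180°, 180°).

Substitute s = j732:
Numerator: 500 = 500 + j0
Denominator: (j732) + 1000 = 1000 + j732
|N| = √(500² + 0²) ≈ 500, ∠N ≈ 0.00°
|D| = √(1000² + 732²) ≈ 1239.3, ∠D ≈ 36.20°
∠H = 0.00° − 36.20° = -36.20°

-36.2°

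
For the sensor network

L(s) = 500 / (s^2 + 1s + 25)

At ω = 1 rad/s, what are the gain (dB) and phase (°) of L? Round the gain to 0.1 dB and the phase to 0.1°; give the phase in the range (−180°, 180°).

At s = jω = j1:
quadratic: (j1)² + 1·j1 + 25 = 24 + j1 → |·| ≈ 24.021, ∠ ≈ 2.39°
|L| = 500 / 24.021 ≈ 20.815
Gain = 20 log₁₀(20.815) ≈ 26.37 dB
∠L = 0.00° − 2.39° = -2.39°

26.4 dB, -2.4°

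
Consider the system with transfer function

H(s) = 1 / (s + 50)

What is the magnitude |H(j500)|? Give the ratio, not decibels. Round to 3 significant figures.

Substitute s = j500:
Numerator: 1 = 1 + j0
Denominator: (j500) + 50 = 50 + j500
|N| = √(1² + 0²) ≈ 1, ∠N ≈ 0.00°
|D| = √(50² + 500²) ≈ 502.49, ∠D ≈ 84.29°
|H| = 1 / 502.49 ≈ 0.0019901

0.00199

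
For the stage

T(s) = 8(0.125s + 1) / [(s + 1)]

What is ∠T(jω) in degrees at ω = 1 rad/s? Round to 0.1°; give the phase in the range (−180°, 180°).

-37.9°

At ω = 1 rad/s:
zero (1 + j1·0.125) = 1 + j0.125 → |·| ≈ 1.0078, ∠ ≈ 7.13°
pole (1 + j1·1) = 1 + j1 → |·| ≈ 1.4142, ∠ ≈ 45.00°
∠T = (7.13°) − (45.00°) = -37.87°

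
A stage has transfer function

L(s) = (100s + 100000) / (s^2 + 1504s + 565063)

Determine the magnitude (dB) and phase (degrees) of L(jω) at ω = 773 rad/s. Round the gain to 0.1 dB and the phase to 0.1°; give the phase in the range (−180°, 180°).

-19.3 dB, -53.9°

Substitute s = j773:
Numerator: 100(j773) + 100000 = 100000 + j77300
Denominator: (j773)^2 + 1504(j773) + 565063 = -32466 + j1162592
|N| = √(100000² + 77300²) ≈ 1.2639e+05, ∠N ≈ 37.70°
|D| = √(32466² + 1162592²) ≈ 1.163e+06, ∠D ≈ 91.60°
|L| = 1.2639e+05 / 1.163e+06 ≈ 0.10868
Gain = 20 log₁₀(0.10868) ≈ -19.28 dB
∠L = 37.70° − 91.60° = -53.90°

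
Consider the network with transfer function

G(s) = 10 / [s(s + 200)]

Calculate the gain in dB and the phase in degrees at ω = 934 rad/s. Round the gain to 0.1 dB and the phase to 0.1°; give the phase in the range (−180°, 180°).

At s = jω = j934:
pole (s+200): 200 + j934 → |·| = √(200²+934²) = √912356 ≈ 955.17, ∠ = arctan(934/200) ≈ 77.91°
pole at origin: |s| = 934, ∠ = 90.00° (in denominator)
|G| = 10 / 8.9213e+05 ≈ 1.1209e-05
Gain = 20 log₁₀(1.1209e-05) ≈ -99.01 dB
∠G = 0.00° − 167.91° = -167.91°

-99.0 dB, -167.9°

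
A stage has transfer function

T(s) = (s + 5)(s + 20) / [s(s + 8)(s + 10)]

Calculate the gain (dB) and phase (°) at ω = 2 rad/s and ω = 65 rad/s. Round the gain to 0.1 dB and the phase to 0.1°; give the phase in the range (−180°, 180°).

ω = 2: -3.8 dB, -87.8°; ω = 65: -36.0 dB, -95.7°

At s = jω = j2:
zero (s+5): 5 + j2 → |·| = √(5²+2²) = √29 ≈ 5.3852, ∠ = arctan(2/5) ≈ 21.80°
zero (s+20): 20 + j2 → |·| = √(20²+2²) = √404 ≈ 20.1, ∠ = arctan(2/20) ≈ 5.71°
pole (s+8): 8 + j2 → |·| = √(8²+2²) = √68 ≈ 8.2462, ∠ = arctan(2/8) ≈ 14.04°
pole (s+10): 10 + j2 → |·| = √(10²+2²) = √104 ≈ 10.198, ∠ = arctan(2/10) ≈ 11.31°
pole at origin: |s| = 2, ∠ = 90.00° (in denominator)
|T| = 1 · 108.24 / 168.19 ≈ 0.64356
Gain = 20 log₁₀(0.64356) ≈ -3.83 dB
∠T = 27.51° − 115.35° = -87.84°

At s = jω = j65:
zero (s+5): 5 + j65 → |·| = √(5²+65²) = √4250 ≈ 65.192, ∠ = arctan(65/5) ≈ 85.60°
zero (s+20): 20 + j65 → |·| = √(20²+65²) = √4625 ≈ 68.007, ∠ = arctan(65/20) ≈ 72.90°
pole (s+8): 8 + j65 → |·| = √(8²+65²) = √4289 ≈ 65.49, ∠ = arctan(65/8) ≈ 82.98°
pole (s+10): 10 + j65 → |·| = √(10²+65²) = √4325 ≈ 65.765, ∠ = arctan(65/10) ≈ 81.25°
pole at origin: |s| = 65, ∠ = 90.00° (in denominator)
|T| = 1 · 4433.5 / 2.7995e+05 ≈ 0.015837
Gain = 20 log₁₀(0.015837) ≈ -36.01 dB
∠T = 158.50° − 254.23° = -95.73°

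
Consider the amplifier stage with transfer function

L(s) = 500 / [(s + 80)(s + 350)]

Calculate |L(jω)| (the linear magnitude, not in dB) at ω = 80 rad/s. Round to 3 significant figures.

0.0123

At s = jω = j80:
pole (s+80): 80 + j80 → |·| = √(80²+80²) = √12800 ≈ 113.14, ∠ = arctan(80/80) ≈ 45.00°
pole (s+350): 350 + j80 → |·| = √(350²+80²) = √128900 ≈ 359.03, ∠ = arctan(80/350) ≈ 12.88°
|L| = 500 / 40621 ≈ 0.012309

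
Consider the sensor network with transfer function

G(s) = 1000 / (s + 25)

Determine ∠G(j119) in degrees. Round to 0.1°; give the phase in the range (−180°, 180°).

-78.1°

At s = jω = j119:
pole (s+25): 25 + j119 → |·| = √(25²+119²) = √14786 ≈ 121.6, ∠ = arctan(119/25) ≈ 78.14°
∠G = 0.00° − 78.14° = -78.14°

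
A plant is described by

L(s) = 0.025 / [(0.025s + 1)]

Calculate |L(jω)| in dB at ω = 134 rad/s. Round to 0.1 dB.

At ω = 134 rad/s:
pole (1 + j134·0.025) = 1 + j3.35 → |·| ≈ 3.4961, ∠ ≈ 73.38°
|L| = 0.025 · 1 / (3.4961) ≈ 0.0071508
Gain = 20 log₁₀(0.0071508) ≈ -42.91 dB

-42.9 dB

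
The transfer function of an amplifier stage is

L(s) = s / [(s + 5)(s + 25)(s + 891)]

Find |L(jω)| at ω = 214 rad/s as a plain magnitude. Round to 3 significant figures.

At s = jω = j214:
zero at origin: s = j214 → |·| = 214, ∠ = 90.00°
pole (s+5): 5 + j214 → |·| = √(5²+214²) = √45821 ≈ 214.06, ∠ = arctan(214/5) ≈ 88.66°
pole (s+25): 25 + j214 → |·| = √(25²+214²) = √46421 ≈ 215.46, ∠ = arctan(214/25) ≈ 83.34°
pole (s+891): 891 + j214 → |·| = √(891²+214²) = √839677 ≈ 916.34, ∠ = arctan(214/891) ≈ 13.51°
|L| = 1 · 214 / 4.2263e+07 ≈ 5.0635e-06

5.06e-06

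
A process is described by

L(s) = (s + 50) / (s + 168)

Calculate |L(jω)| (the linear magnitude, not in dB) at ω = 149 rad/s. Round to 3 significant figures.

0.700

At s = jω = j149:
zero (s+50): 50 + j149 → |·| = √(50²+149²) = √24701 ≈ 157.17, ∠ = arctan(149/50) ≈ 71.45°
pole (s+168): 168 + j149 → |·| = √(168²+149²) = √50425 ≈ 224.56, ∠ = arctan(149/168) ≈ 41.57°
|L| = 1 · 157.17 / 224.56 ≈ 0.6999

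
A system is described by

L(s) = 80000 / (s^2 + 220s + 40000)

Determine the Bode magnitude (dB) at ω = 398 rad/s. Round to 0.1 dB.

At s = jω = j398:
quadratic: (j398)² + 220·j398 + 40000 = -118404 + j87560 → |·| ≈ 1.4726e+05, ∠ ≈ 143.52°
|L| = 80000 / 1.4726e+05 ≈ 0.54326
Gain = 20 log₁₀(0.54326) ≈ -5.30 dB

-5.3 dB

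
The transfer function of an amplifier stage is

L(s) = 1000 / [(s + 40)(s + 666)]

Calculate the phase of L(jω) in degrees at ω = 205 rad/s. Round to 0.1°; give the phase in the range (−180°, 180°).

At s = jω = j205:
pole (s+40): 40 + j205 → |·| = √(40²+205²) = √43625 ≈ 208.87, ∠ = arctan(205/40) ≈ 78.96°
pole (s+666): 666 + j205 → |·| = √(666²+205²) = √485581 ≈ 696.84, ∠ = arctan(205/666) ≈ 17.11°
∠L = 0.00° − 96.07° = -96.07°

-96.1°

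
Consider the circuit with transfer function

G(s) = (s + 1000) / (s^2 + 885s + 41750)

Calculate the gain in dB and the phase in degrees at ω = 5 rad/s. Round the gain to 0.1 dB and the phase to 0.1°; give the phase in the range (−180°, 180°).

-32.5 dB, -5.8°

Substitute s = j5:
Numerator: (j5) + 1000 = 1000 + j5
Denominator: (j5)^2 + 885(j5) + 41750 = 41725 + j4425
|N| = √(1000² + 5²) ≈ 1000, ∠N ≈ 0.29°
|D| = √(41725² + 4425²) ≈ 41959, ∠D ≈ 6.05°
|G| = 1000 / 41959 ≈ 0.023833
Gain = 20 log₁₀(0.023833) ≈ -32.46 dB
∠G = 0.29° − 6.05° = -5.76°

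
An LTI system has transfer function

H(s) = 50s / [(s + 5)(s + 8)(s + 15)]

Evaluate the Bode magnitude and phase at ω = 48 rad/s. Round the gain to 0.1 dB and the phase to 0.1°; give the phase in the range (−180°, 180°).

-33.8 dB, -147.2°

At s = jω = j48:
zero at origin: s = j48 → |·| = 48, ∠ = 90.00°
pole (s+5): 5 + j48 → |·| = √(5²+48²) = √2329 ≈ 48.26, ∠ = arctan(48/5) ≈ 84.05°
pole (s+8): 8 + j48 → |·| = √(8²+48²) = √2368 ≈ 48.662, ∠ = arctan(48/8) ≈ 80.54°
pole (s+15): 15 + j48 → |·| = √(15²+48²) = √2529 ≈ 50.289, ∠ = arctan(48/15) ≈ 72.65°
|H| = 50 · 48 / 1.181e+05 ≈ 0.020322
Gain = 20 log₁₀(0.020322) ≈ -33.84 dB
∠H = 90.00° − 237.24° = -147.24°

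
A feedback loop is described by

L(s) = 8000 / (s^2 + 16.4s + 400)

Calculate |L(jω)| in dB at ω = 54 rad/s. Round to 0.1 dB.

9.5 dB

At s = jω = j54:
quadratic: (j54)² + 16.4·j54 + 400 = -2516 + j885.6 → |·| ≈ 2667.3, ∠ ≈ 160.61°
|L| = 8000 / 2667.3 ≈ 2.9993
Gain = 20 log₁₀(2.9993) ≈ 9.54 dB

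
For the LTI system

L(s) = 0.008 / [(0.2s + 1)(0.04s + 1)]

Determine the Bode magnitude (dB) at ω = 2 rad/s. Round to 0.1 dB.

-42.6 dB

At ω = 2 rad/s:
pole (1 + j2·0.2) = 1 + j0.4 → |·| ≈ 1.077, ∠ ≈ 21.80°
pole (1 + j2·0.04) = 1 + j0.08 → |·| ≈ 1.0032, ∠ ≈ 4.57°
|L| = 0.008 · 1 / (1.077 · 1.0032) ≈ 0.0074043
Gain = 20 log₁₀(0.0074043) ≈ -42.61 dB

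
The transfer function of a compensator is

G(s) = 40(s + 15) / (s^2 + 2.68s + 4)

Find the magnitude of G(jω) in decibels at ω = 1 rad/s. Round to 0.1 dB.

43.5 dB

At s = jω = j1:
zero (s+15): 15 + j1 → |·| = √(15²+1²) = √226 ≈ 15.033, ∠ = arctan(1/15) ≈ 3.81°
quadratic: (j1)² + 2.68·j1 + 4 = 3 + j2.68 → |·| ≈ 4.0227, ∠ ≈ 41.78°
|G| = 40 · 15.033 / 4.0227 ≈ 149.48
Gain = 20 log₁₀(149.48) ≈ 43.49 dB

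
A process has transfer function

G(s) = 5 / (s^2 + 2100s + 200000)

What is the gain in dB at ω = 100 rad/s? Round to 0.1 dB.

Substitute s = j100:
Numerator: 5 = 5 + j0
Denominator: (j100)^2 + 2100(j100) + 200000 = 190000 + j210000
|N| = √(5² + 0²) ≈ 5, ∠N ≈ 0.00°
|D| = √(190000² + 210000²) ≈ 2.832e+05, ∠D ≈ 47.86°
|G| = 5 / 2.832e+05 ≈ 1.7655e-05
Gain = 20 log₁₀(1.7655e-05) ≈ -95.06 dB

-95.1 dB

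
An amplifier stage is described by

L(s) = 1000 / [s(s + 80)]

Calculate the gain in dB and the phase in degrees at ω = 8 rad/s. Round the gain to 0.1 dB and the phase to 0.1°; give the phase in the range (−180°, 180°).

3.8 dB, -95.7°

At s = jω = j8:
pole (s+80): 80 + j8 → |·| = √(80²+8²) = √6464 ≈ 80.399, ∠ = arctan(8/80) ≈ 5.71°
pole at origin: |s| = 8, ∠ = 90.00° (in denominator)
|L| = 1000 / 643.19 ≈ 1.5548
Gain = 20 log₁₀(1.5548) ≈ 3.83 dB
∠L = 0.00° − 95.71° = -95.71°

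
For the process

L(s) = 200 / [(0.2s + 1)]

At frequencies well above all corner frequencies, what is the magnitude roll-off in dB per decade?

-20 dB/decade

Each pole contributes −20 dB/decade at high frequency; each zero contributes +20 dB/decade.
Net: 0 zero(s) − 1 pole(s) → -20 dB/decade.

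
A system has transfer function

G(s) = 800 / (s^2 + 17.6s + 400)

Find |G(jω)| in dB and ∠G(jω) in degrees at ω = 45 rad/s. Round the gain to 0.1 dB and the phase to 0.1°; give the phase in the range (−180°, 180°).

-7.1 dB, -154.0°

At s = jω = j45:
quadratic: (j45)² + 17.6·j45 + 400 = -1625 + j792 → |·| ≈ 1807.7, ∠ ≈ 154.02°
|G| = 800 / 1807.7 ≈ 0.44255
Gain = 20 log₁₀(0.44255) ≈ -7.08 dB
∠G = 0.00° − 154.02° = -154.02°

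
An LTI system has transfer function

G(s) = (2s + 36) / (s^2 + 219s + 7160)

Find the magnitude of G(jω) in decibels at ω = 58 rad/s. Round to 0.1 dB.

Substitute s = j58:
Numerator: 2(j58) + 36 = 36 + j116
Denominator: (j58)^2 + 219(j58) + 7160 = 3796 + j12702
|N| = √(36² + 116²) ≈ 121.46, ∠N ≈ 72.76°
|D| = √(3796² + 12702²) ≈ 13257, ∠D ≈ 73.36°
|G| = 121.46 / 13257 ≈ 0.009162
Gain = 20 log₁₀(0.009162) ≈ -40.76 dB

-40.8 dB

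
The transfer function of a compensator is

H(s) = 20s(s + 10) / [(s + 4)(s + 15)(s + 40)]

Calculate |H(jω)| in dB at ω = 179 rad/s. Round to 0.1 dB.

At s = jω = j179:
zero (s+10): 10 + j179 → |·| = √(10²+179²) = √32141 ≈ 179.28, ∠ = arctan(179/10) ≈ 86.80°
zero at origin: s = j179 → |·| = 179, ∠ = 90.00°
pole (s+4): 4 + j179 → |·| = √(4²+179²) = √32057 ≈ 179.04, ∠ = arctan(179/4) ≈ 88.72°
pole (s+15): 15 + j179 → |·| = √(15²+179²) = √32266 ≈ 179.63, ∠ = arctan(179/15) ≈ 85.21°
pole (s+40): 40 + j179 → |·| = √(40²+179²) = √33641 ≈ 183.41, ∠ = arctan(179/40) ≈ 77.40°
|H| = 20 · 32091 / 5.8986e+06 ≈ 0.10881
Gain = 20 log₁₀(0.10881) ≈ -19.27 dB

-19.3 dB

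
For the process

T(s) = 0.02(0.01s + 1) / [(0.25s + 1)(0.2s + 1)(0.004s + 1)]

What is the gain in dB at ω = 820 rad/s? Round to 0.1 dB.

-116.9 dB

At ω = 820 rad/s:
zero (1 + j820·0.01) = 1 + j8.2 → |·| ≈ 8.2608, ∠ ≈ 83.05°
pole (1 + j820·0.25) = 1 + j205 → |·| ≈ 205, ∠ ≈ 89.72°
pole (1 + j820·0.2) = 1 + j164 → |·| ≈ 164, ∠ ≈ 89.65°
pole (1 + j820·0.004) = 1 + j3.28 → |·| ≈ 3.4291, ∠ ≈ 73.04°
|T| = 0.02 · 8.2608 / (205 · 164 · 3.4291) ≈ 1.4331e-06
Gain = 20 log₁₀(1.4331e-06) ≈ -116.87 dB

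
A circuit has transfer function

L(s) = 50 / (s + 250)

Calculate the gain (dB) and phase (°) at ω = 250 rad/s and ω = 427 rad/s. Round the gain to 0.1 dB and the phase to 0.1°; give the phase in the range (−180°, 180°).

At s = jω = j250:
pole (s+250): 250 + j250 → |·| = √(250²+250²) = √125000 ≈ 353.55, ∠ = arctan(250/250) ≈ 45.00°
|L| = 50 / 353.55 ≈ 0.14142
Gain = 20 log₁₀(0.14142) ≈ -16.99 dB
∠L = 0.00° − 45.00° = -45.00°

At s = jω = j427:
pole (s+250): 250 + j427 → |·| = √(250²+427²) = √244829 ≈ 494.8, ∠ = arctan(427/250) ≈ 59.65°
|L| = 50 / 494.8 ≈ 0.10105
Gain = 20 log₁₀(0.10105) ≈ -19.91 dB
∠L = 0.00° − 59.65° = -59.65°

ω = 250: -17.0 dB, -45.0°; ω = 427: -19.9 dB, -59.7°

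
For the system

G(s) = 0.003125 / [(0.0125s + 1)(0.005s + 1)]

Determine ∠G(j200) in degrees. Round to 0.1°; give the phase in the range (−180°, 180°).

-113.2°

At ω = 200 rad/s:
pole (1 + j200·0.0125) = 1 + j2.5 → |·| ≈ 2.6926, ∠ ≈ 68.20°
pole (1 + j200·0.005) = 1 + j1 → |·| ≈ 1.4142, ∠ ≈ 45.00°
∠G = (0°) − (68.20° + 45.00°) = -113.20°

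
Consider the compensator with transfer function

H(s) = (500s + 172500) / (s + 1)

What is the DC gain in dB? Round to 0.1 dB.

H(0) = 172500 / 1 = 1.725e+05
20 log₁₀(1.725e+05) ≈ 104.74 dB

104.7 dB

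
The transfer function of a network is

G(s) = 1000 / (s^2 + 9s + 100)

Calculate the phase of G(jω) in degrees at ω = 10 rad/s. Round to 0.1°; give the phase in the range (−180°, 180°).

At s = jω = j10:
quadratic: (j10)² + 9·j10 + 100 = 0 + j90 → |·| ≈ 90, ∠ ≈ 90.00°
∠G = 0.00° − 90.00° = -90.00°

-90.0°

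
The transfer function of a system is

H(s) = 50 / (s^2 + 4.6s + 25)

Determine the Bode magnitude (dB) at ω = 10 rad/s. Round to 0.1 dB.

-4.9 dB

At s = jω = j10:
quadratic: (j10)² + 4.6·j10 + 25 = -75 + j46 → |·| ≈ 87.983, ∠ ≈ 148.48°
|H| = 50 / 87.983 ≈ 0.56829
Gain = 20 log₁₀(0.56829) ≈ -4.91 dB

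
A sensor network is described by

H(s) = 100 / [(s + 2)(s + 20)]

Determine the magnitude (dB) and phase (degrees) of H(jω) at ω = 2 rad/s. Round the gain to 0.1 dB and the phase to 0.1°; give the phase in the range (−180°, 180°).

4.9 dB, -50.7°

At s = jω = j2:
pole (s+2): 2 + j2 → |·| = √(2²+2²) = √8 ≈ 2.8284, ∠ = arctan(2/2) ≈ 45.00°
pole (s+20): 20 + j2 → |·| = √(20²+2²) = √404 ≈ 20.1, ∠ = arctan(2/20) ≈ 5.71°
|H| = 100 / 56.851 ≈ 1.759
Gain = 20 log₁₀(1.759) ≈ 4.91 dB
∠H = 0.00° − 50.71° = -50.71°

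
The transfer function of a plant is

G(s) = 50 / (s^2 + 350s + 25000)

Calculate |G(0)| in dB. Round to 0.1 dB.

-54.0 dB

G(0) = 50 / 25000 = 0.002
20 log₁₀(0.002) ≈ -53.98 dB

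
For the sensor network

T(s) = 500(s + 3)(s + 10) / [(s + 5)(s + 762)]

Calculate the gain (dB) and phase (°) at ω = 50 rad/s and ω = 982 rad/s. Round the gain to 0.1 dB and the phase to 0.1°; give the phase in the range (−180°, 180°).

At s = jω = j50:
zero (s+3): 3 + j50 → |·| = √(3²+50²) = √2509 ≈ 50.09, ∠ = arctan(50/3) ≈ 86.57°
zero (s+10): 10 + j50 → |·| = √(10²+50²) = √2600 ≈ 50.99, ∠ = arctan(50/10) ≈ 78.69°
pole (s+5): 5 + j50 → |·| = √(5²+50²) = √2525 ≈ 50.249, ∠ = arctan(50/5) ≈ 84.29°
pole (s+762): 762 + j50 → |·| = √(762²+50²) = √583144 ≈ 763.64, ∠ = arctan(50/762) ≈ 3.75°
|T| = 500 · 2554.1 / 38372 ≈ 33.281
Gain = 20 log₁₀(33.281) ≈ 30.44 dB
∠T = 165.26° − 88.04° = 77.22°

At s = jω = j982:
zero (s+3): 3 + j982 → |·| = √(3²+982²) = √964333 ≈ 982, ∠ = arctan(982/3) ≈ 89.82°
zero (s+10): 10 + j982 → |·| = √(10²+982²) = √964424 ≈ 982.05, ∠ = arctan(982/10) ≈ 89.42°
pole (s+5): 5 + j982 → |·| = √(5²+982²) = √964349 ≈ 982.01, ∠ = arctan(982/5) ≈ 89.71°
pole (s+762): 762 + j982 → |·| = √(762²+982²) = √1544968 ≈ 1243, ∠ = arctan(982/762) ≈ 52.19°
|T| = 500 · 9.6437e+05 / 1.2206e+06 ≈ 395.04
Gain = 20 log₁₀(395.04) ≈ 51.93 dB
∠T = 179.24° − 141.90° = 37.34°

ω = 50: 30.4 dB, 77.2°; ω = 982: 51.9 dB, 37.3°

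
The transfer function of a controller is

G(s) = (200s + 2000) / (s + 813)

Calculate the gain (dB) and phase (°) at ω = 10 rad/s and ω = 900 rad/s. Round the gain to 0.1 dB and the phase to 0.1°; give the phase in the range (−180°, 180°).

ω = 10: 10.8 dB, 44.3°; ω = 900: 43.4 dB, 41.5°

Substitute s = j10:
Numerator: 200(j10) + 2000 = 2000 + j2000
Denominator: (j10) + 813 = 813 + j10
|N| = √(2000² + 2000²) ≈ 2828.4, ∠N ≈ 45.00°
|D| = √(813² + 10²) ≈ 813.06, ∠D ≈ 0.70°
|G| = 2828.4 / 813.06 ≈ 3.4787
Gain = 20 log₁₀(3.4787) ≈ 10.83 dB
∠G = 45.00° − 0.70° = 44.30°

Substitute s = j900:
Numerator: 200(j900) + 2000 = 2000 + j180000
Denominator: (j900) + 813 = 813 + j900
|N| = √(2000² + 180000²) ≈ 1.8001e+05, ∠N ≈ 89.36°
|D| = √(813² + 900²) ≈ 1212.8, ∠D ≈ 47.91°
|G| = 1.8001e+05 / 1212.8 ≈ 148.43
Gain = 20 log₁₀(148.43) ≈ 43.43 dB
∠G = 89.36° − 47.91° = 41.45°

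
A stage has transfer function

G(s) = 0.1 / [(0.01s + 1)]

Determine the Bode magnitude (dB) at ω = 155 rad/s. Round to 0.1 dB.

At ω = 155 rad/s:
pole (1 + j155·0.01) = 1 + j1.55 → |·| ≈ 1.8446, ∠ ≈ 57.17°
|G| = 0.1 · 1 / (1.8446) ≈ 0.054212
Gain = 20 log₁₀(0.054212) ≈ -25.32 dB

-25.3 dB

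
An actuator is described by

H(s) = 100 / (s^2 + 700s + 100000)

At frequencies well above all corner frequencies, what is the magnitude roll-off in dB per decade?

-40 dB/decade

Each pole contributes −20 dB/decade at high frequency; each zero contributes +20 dB/decade.
Net: 0 zero(s) − 2 pole(s) → -40 dB/decade.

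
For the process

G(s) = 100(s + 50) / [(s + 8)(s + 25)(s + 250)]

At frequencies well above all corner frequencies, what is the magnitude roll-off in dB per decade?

Each pole contributes −20 dB/decade at high frequency; each zero contributes +20 dB/decade.
Net: 1 zero(s) − 3 pole(s) → -40 dB/decade.

-40 dB/decade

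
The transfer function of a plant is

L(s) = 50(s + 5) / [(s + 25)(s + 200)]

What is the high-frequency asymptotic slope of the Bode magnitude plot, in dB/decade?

-20 dB/decade

Each pole contributes −20 dB/decade at high frequency; each zero contributes +20 dB/decade.
Net: 1 zero(s) − 2 pole(s) → -20 dB/decade.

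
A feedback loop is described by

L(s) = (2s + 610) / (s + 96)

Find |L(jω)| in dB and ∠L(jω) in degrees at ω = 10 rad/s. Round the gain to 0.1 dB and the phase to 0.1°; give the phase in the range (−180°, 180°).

16.0 dB, -4.1°

Substitute s = j10:
Numerator: 2(j10) + 610 = 610 + j20
Denominator: (j10) + 96 = 96 + j10
|N| = √(610² + 20²) ≈ 610.33, ∠N ≈ 1.88°
|D| = √(96² + 10²) ≈ 96.519, ∠D ≈ 5.95°
|L| = 610.33 / 96.519 ≈ 6.3234
Gain = 20 log₁₀(6.3234) ≈ 16.02 dB
∠L = 1.88° − 5.95° = -4.07°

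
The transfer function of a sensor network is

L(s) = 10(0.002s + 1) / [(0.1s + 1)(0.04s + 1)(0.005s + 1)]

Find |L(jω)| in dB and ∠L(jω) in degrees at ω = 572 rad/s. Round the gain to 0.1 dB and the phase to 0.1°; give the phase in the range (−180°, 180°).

At ω = 572 rad/s:
zero (1 + j572·0.002) = 1 + j1.144 → |·| ≈ 1.5195, ∠ ≈ 48.84°
pole (1 + j572·0.1) = 1 + j57.2 → |·| ≈ 57.209, ∠ ≈ 89.00°
pole (1 + j572·0.04) = 1 + j22.88 → |·| ≈ 22.902, ∠ ≈ 87.50°
pole (1 + j572·0.005) = 1 + j2.86 → |·| ≈ 3.0298, ∠ ≈ 70.73°
|L| = 10 · 1.5195 / (57.209 · 22.902 · 3.0298) ≈ 0.0038278
Gain = 20 log₁₀(0.0038278) ≈ -48.34 dB
∠L = (48.84°) − (89.00° + 87.50° + 70.73°) = -198.39° ≡ 161.61° (principal value)

-48.3 dB, 161.6°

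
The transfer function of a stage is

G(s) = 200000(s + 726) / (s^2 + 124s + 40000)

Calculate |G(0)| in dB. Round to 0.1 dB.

71.2 dB

G(0) = 200000·726 / 40000 = 3630
20 log₁₀(3630) ≈ 71.20 dB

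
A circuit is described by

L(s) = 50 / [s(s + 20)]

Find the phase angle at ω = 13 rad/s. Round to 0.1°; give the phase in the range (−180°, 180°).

-123.0°

At s = jω = j13:
pole (s+20): 20 + j13 → |·| = √(20²+13²) = √569 ≈ 23.854, ∠ = arctan(13/20) ≈ 33.02°
pole at origin: |s| = 13, ∠ = 90.00° (in denominator)
∠L = 0.00° − 123.02° = -123.02°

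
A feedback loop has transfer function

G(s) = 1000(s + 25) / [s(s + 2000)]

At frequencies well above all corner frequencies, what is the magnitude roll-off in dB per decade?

-20 dB/decade

Each pole contributes −20 dB/decade at high frequency; each zero contributes +20 dB/decade.
Net: 1 zero(s) − 2 pole(s) → -20 dB/decade.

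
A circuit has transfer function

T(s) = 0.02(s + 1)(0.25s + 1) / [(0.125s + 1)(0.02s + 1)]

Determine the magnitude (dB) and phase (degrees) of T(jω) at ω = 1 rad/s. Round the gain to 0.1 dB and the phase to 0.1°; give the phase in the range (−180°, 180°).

-30.8 dB, 50.8°

At ω = 1 rad/s:
zero (1 + j1·1) = 1 + j1 → |·| ≈ 1.4142, ∠ ≈ 45.00°
zero (1 + j1·0.25) = 1 + j0.25 → |·| ≈ 1.0308, ∠ ≈ 14.04°
pole (1 + j1·0.125) = 1 + j0.125 → |·| ≈ 1.0078, ∠ ≈ 7.13°
pole (1 + j1·0.02) = 1 + j0.02 → |·| ≈ 1.0002, ∠ ≈ 1.15°
|T| = 0.02 · 1.4142 · 1.0308 / (1.0078 · 1.0002) ≈ 0.028924
Gain = 20 log₁₀(0.028924) ≈ -30.77 dB
∠T = (45.00° + 14.04°) − (7.13° + 1.15°) = 50.76°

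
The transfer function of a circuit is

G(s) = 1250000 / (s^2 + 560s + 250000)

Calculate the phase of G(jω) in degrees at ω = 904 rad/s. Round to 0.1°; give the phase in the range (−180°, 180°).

-138.3°

At s = jω = j904:
quadratic: (j904)² + 560·j904 + 250000 = -567216 + j506240 → |·| ≈ 7.6027e+05, ∠ ≈ 138.25°
∠G = 0.00° − 138.25° = -138.25°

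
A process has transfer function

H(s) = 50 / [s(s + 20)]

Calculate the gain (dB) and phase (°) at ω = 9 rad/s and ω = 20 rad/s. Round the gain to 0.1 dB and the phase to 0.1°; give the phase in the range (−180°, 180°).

At s = jω = j9:
pole (s+20): 20 + j9 → |·| = √(20²+9²) = √481 ≈ 21.932, ∠ = arctan(9/20) ≈ 24.23°
pole at origin: |s| = 9, ∠ = 90.00° (in denominator)
|H| = 50 / 197.39 ≈ 0.25331
Gain = 20 log₁₀(0.25331) ≈ -11.93 dB
∠H = 0.00° − 114.23° = -114.23°

At s = jω = j20:
pole (s+20): 20 + j20 → |·| = √(20²+20²) = √800 ≈ 28.284, ∠ = arctan(20/20) ≈ 45.00°
pole at origin: |s| = 20, ∠ = 90.00° (in denominator)
|H| = 50 / 565.68 ≈ 0.088389
Gain = 20 log₁₀(0.088389) ≈ -21.07 dB
∠H = 0.00° − 135.00° = -135.00°

ω = 9: -11.9 dB, -114.2°; ω = 20: -21.1 dB, -135.0°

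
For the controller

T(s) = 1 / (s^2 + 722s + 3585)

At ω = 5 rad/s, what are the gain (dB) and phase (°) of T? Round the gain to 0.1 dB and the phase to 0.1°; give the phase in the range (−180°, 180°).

Substitute s = j5:
Numerator: 1 = 1 + j0
Denominator: (j5)^2 + 722(j5) + 3585 = 3560 + j3610
|N| = √(1² + 0²) ≈ 1, ∠N ≈ 0.00°
|D| = √(3560² + 3610²) ≈ 5070.1, ∠D ≈ 45.40°
|T| = 1 / 5070.1 ≈ 0.00019723
Gain = 20 log₁₀(0.00019723) ≈ -74.10 dB
∠T = 0.00° − 45.40° = -45.40°

-74.1 dB, -45.4°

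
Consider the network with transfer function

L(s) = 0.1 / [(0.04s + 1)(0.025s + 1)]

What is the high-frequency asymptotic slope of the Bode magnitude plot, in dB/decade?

-40 dB/decade

Each pole contributes −20 dB/decade at high frequency; each zero contributes +20 dB/decade.
Net: 0 zero(s) − 2 pole(s) → -40 dB/decade.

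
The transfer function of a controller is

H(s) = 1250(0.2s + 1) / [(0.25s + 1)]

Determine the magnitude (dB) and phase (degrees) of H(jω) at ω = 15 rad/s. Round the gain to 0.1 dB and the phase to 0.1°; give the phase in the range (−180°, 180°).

60.2 dB, -3.5°

At ω = 15 rad/s:
zero (1 + j15·0.2) = 1 + j3 → |·| ≈ 3.1623, ∠ ≈ 71.57°
pole (1 + j15·0.25) = 1 + j3.75 → |·| ≈ 3.881, ∠ ≈ 75.07°
|H| = 1250 · 3.1623 / (3.881) ≈ 1018.5
Gain = 20 log₁₀(1018.5) ≈ 60.16 dB
∠H = (71.57°) − (75.07°) = -3.50°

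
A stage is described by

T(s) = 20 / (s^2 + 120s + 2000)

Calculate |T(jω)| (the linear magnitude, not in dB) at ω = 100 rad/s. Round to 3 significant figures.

Substitute s = j100:
Numerator: 20 = 20 + j0
Denominator: (j100)^2 + 120(j100) + 2000 = -8000 + j12000
|N| = √(20² + 0²) ≈ 20, ∠N ≈ 0.00°
|D| = √(8000² + 12000²) ≈ 14422, ∠D ≈ 123.69°
|T| = 20 / 14422 ≈ 0.0013868

0.00139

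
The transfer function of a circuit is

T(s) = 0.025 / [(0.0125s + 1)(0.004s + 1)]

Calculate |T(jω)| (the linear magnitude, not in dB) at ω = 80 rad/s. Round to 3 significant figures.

At ω = 80 rad/s:
pole (1 + j80·0.0125) = 1 + j1 → |·| ≈ 1.4142, ∠ ≈ 45.00°
pole (1 + j80·0.004) = 1 + j0.32 → |·| ≈ 1.05, ∠ ≈ 17.74°
|T| = 0.025 · 1 / (1.4142 · 1.05) ≈ 0.016836

0.0168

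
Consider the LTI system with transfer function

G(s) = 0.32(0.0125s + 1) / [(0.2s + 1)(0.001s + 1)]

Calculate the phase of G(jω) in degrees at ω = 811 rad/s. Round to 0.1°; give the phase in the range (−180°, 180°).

At ω = 811 rad/s:
zero (1 + j811·0.0125) = 1 + j10.1375 → |·| ≈ 10.187, ∠ ≈ 84.37°
pole (1 + j811·0.2) = 1 + j162.2 → |·| ≈ 162.2, ∠ ≈ 89.65°
pole (1 + j811·0.001) = 1 + j0.811 → |·| ≈ 1.2875, ∠ ≈ 39.04°
∠G = (84.37°) − (89.65° + 39.04°) = -44.32°

-44.3°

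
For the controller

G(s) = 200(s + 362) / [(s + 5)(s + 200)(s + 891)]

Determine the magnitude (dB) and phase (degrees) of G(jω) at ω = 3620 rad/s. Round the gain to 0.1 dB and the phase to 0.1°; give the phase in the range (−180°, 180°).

-96.6 dB, -168.6°

At s = jω = j3620:
zero (s+362): 362 + j3620 → |·| = √(362²+3620²) = √13235444 ≈ 3638.1, ∠ = arctan(3620/362) ≈ 84.29°
pole (s+5): 5 + j3620 → |·| = √(5²+3620²) = √13104425 ≈ 3620, ∠ = arctan(3620/5) ≈ 89.92°
pole (s+200): 200 + j3620 → |·| = √(200²+3620²) = √13144400 ≈ 3625.5, ∠ = arctan(3620/200) ≈ 86.84°
pole (s+891): 891 + j3620 → |·| = √(891²+3620²) = √13898281 ≈ 3728, ∠ = arctan(3620/891) ≈ 76.17°
|G| = 200 · 3638.1 / 4.8927e+10 ≈ 1.4872e-05
Gain = 20 log₁₀(1.4872e-05) ≈ -96.55 dB
∠G = 84.29° − 252.93° = -168.64°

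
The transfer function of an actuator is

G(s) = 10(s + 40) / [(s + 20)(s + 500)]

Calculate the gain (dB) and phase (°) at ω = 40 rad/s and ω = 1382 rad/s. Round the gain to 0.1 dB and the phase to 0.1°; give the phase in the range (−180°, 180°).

At s = jω = j40:
zero (s+40): 40 + j40 → |·| = √(40²+40²) = √3200 ≈ 56.569, ∠ = arctan(40/40) ≈ 45.00°
pole (s+20): 20 + j40 → |·| = √(20²+40²) = √2000 ≈ 44.721, ∠ = arctan(40/20) ≈ 63.43°
pole (s+500): 500 + j40 → |·| = √(500²+40²) = √251600 ≈ 501.6, ∠ = arctan(40/500) ≈ 4.57°
|G| = 10 · 56.569 / 22432 ≈ 0.025218
Gain = 20 log₁₀(0.025218) ≈ -31.97 dB
∠G = 45.00° − 68.00° = -23.00°

At s = jω = j1382:
zero (s+40): 40 + j1382 → |·| = √(40²+1382²) = √1911524 ≈ 1382.6, ∠ = arctan(1382/40) ≈ 88.34°
pole (s+20): 20 + j1382 → |·| = √(20²+1382²) = √1910324 ≈ 1382.1, ∠ = arctan(1382/20) ≈ 89.17°
pole (s+500): 500 + j1382 → |·| = √(500²+1382²) = √2159924 ≈ 1469.7, ∠ = arctan(1382/500) ≈ 70.11°
|G| = 10 · 1382.6 / 2.0313e+06 ≈ 0.0068065
Gain = 20 log₁₀(0.0068065) ≈ -43.34 dB
∠G = 88.34° − 159.28° = -70.94°

ω = 40: -32.0 dB, -23.0°; ω = 1382: -43.3 dB, -70.9°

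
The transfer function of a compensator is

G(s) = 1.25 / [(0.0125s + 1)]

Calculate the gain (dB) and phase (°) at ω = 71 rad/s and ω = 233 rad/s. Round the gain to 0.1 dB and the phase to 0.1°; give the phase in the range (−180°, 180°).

At ω = 71 rad/s:
pole (1 + j71·0.0125) = 1 + j0.8875 → |·| ≈ 1.337, ∠ ≈ 41.59°
|G| = 1.25 · 1 / (1.337) ≈ 0.93493
Gain = 20 log₁₀(0.93493) ≈ -0.58 dB
∠G = (0°) − (41.59°) = -41.59°

At ω = 233 rad/s:
pole (1 + j233·0.0125) = 1 + j2.9125 → |·| ≈ 3.0794, ∠ ≈ 71.05°
|G| = 1.25 · 1 / (3.0794) ≈ 0.40592
Gain = 20 log₁₀(0.40592) ≈ -7.83 dB
∠G = (0°) − (71.05°) = -71.05°

ω = 71: -0.6 dB, -41.6°; ω = 233: -7.8 dB, -71.1°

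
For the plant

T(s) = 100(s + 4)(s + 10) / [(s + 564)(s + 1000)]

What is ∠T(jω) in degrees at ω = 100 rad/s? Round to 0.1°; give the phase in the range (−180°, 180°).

156.2°

At s = jω = j100:
zero (s+4): 4 + j100 → |·| = √(4²+100²) = √10016 ≈ 100.08, ∠ = arctan(100/4) ≈ 87.71°
zero (s+10): 10 + j100 → |·| = √(10²+100²) = √10100 ≈ 100.5, ∠ = arctan(100/10) ≈ 84.29°
pole (s+564): 564 + j100 → |·| = √(564²+100²) = √328096 ≈ 572.8, ∠ = arctan(100/564) ≈ 10.05°
pole (s+1000): 1000 + j100 → |·| = √(1000²+100²) = √1010000 ≈ 1005, ∠ = arctan(100/1000) ≈ 5.71°
∠T = 172.00° − 15.76° = 156.24°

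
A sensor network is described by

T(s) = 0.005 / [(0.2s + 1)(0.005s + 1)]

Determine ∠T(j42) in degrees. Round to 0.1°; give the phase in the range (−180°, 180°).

-95.1°

At ω = 42 rad/s:
pole (1 + j42·0.2) = 1 + j8.4 → |·| ≈ 8.4593, ∠ ≈ 83.21°
pole (1 + j42·0.005) = 1 + j0.21 → |·| ≈ 1.0218, ∠ ≈ 11.86°
∠T = (0°) − (83.21° + 11.86°) = -95.07°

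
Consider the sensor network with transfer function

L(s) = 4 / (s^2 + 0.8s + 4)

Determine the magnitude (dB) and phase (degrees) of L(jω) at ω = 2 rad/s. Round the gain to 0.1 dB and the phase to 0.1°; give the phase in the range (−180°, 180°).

8.0 dB, -90.0°

At s = jω = j2:
quadratic: (j2)² + 0.8·j2 + 4 = 0 + j1.6 → |·| ≈ 1.6, ∠ ≈ 90.00°
|L| = 4 / 1.6 ≈ 2.5
Gain = 20 log₁₀(2.5) ≈ 7.96 dB
∠L = 0.00° − 90.00° = -90.00°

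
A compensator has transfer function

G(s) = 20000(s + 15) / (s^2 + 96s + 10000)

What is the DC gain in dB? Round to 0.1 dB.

G(0) = 20000·15 / 10000 = 30
20 log₁₀(30) ≈ 29.54 dB

29.5 dB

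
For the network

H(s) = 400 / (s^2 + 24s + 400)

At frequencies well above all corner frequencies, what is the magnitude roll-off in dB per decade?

Each pole contributes −20 dB/decade at high frequency; each zero contributes +20 dB/decade.
Net: 0 zero(s) − 2 pole(s) → -40 dB/decade.

-40 dB/decade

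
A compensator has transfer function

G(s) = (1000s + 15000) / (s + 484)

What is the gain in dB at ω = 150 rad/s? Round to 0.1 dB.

Substitute s = j150:
Numerator: 1000(j150) + 15000 = 15000 + j150000
Denominator: (j150) + 484 = 484 + j150
|N| = √(15000² + 150000²) ≈ 1.5075e+05, ∠N ≈ 84.29°
|D| = √(484² + 150²) ≈ 506.71, ∠D ≈ 17.22°
|G| = 1.5075e+05 / 506.71 ≈ 297.51
Gain = 20 log₁₀(297.51) ≈ 49.47 dB

49.5 dB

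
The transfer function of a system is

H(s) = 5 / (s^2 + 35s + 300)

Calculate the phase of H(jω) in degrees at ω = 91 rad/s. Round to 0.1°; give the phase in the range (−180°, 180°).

-158.2°

Substitute s = j91:
Numerator: 5 = 5 + j0
Denominator: (j91)^2 + 35(j91) + 300 = -7981 + j3185
|N| = √(5² + 0²) ≈ 5, ∠N ≈ 0.00°
|D| = √(7981² + 3185²) ≈ 8593.1, ∠D ≈ 158.24°
∠H = 0.00° − 158.24° = -158.24°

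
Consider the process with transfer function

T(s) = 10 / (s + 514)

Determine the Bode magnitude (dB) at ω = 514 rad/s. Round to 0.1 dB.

-37.2 dB

Substitute s = j514:
Numerator: 10 = 10 + j0
Denominator: (j514) + 514 = 514 + j514
|N| = √(10² + 0²) ≈ 10, ∠N ≈ 0.00°
|D| = √(514² + 514²) ≈ 726.91, ∠D ≈ 45.00°
|T| = 10 / 726.91 ≈ 0.013757
Gain = 20 log₁₀(0.013757) ≈ -37.23 dB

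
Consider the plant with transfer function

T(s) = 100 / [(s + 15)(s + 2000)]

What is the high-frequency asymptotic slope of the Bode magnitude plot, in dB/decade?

-40 dB/decade

Each pole contributes −20 dB/decade at high frequency; each zero contributes +20 dB/decade.
Net: 0 zero(s) − 2 pole(s) → -40 dB/decade.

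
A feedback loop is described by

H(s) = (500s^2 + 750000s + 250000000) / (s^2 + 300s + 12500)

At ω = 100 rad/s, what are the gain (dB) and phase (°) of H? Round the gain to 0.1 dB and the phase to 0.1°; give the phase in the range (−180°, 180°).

Substitute s = j100:
Numerator: 500(j100)^2 + 750000(j100) + 250000000 = 245000000 + j75000000
Denominator: (j100)^2 + 300(j100) + 12500 = 2500 + j30000
|N| = √(245000000² + 75000000²) ≈ 2.5622e+08, ∠N ≈ 17.02°
|D| = √(2500² + 30000²) ≈ 30104, ∠D ≈ 85.24°
|H| = 2.5622e+08 / 30104 ≈ 8511.2
Gain = 20 log₁₀(8511.2) ≈ 78.60 dB
∠H = 17.02° − 85.24° = -68.22°

78.6 dB, -68.2°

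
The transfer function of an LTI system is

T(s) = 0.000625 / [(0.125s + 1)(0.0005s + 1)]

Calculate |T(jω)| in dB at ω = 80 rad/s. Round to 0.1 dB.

-84.1 dB

At ω = 80 rad/s:
pole (1 + j80·0.125) = 1 + j10 → |·| ≈ 10.05, ∠ ≈ 84.29°
pole (1 + j80·0.0005) = 1 + j0.04 → |·| ≈ 1.0008, ∠ ≈ 2.29°
|T| = 0.000625 · 1 / (10.05 · 1.0008) ≈ 6.2139e-05
Gain = 20 log₁₀(6.2139e-05) ≈ -84.13 dB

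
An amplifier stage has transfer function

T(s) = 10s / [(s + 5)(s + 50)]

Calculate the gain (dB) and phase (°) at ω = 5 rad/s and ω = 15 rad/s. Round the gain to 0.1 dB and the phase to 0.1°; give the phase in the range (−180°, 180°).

At s = jω = j5:
zero at origin: s = j5 → |·| = 5, ∠ = 90.00°
pole (s+5): 5 + j5 → |·| = √(5²+5²) = √50 ≈ 7.0711, ∠ = arctan(5/5) ≈ 45.00°
pole (s+50): 50 + j5 → |·| = √(50²+5²) = √2525 ≈ 50.249, ∠ = arctan(5/50) ≈ 5.71°
|T| = 10 · 5 / 355.32 ≈ 0.14072
Gain = 20 log₁₀(0.14072) ≈ -17.03 dB
∠T = 90.00° − 50.71° = 39.29°

At s = jω = j15:
zero at origin: s = j15 → |·| = 15, ∠ = 90.00°
pole (s+5): 5 + j15 → |·| = √(5²+15²) = √250 ≈ 15.811, ∠ = arctan(15/5) ≈ 71.57°
pole (s+50): 50 + j15 → |·| = √(50²+15²) = √2725 ≈ 52.202, ∠ = arctan(15/50) ≈ 16.70°
|T| = 10 · 15 / 825.37 ≈ 0.18174
Gain = 20 log₁₀(0.18174) ≈ -14.81 dB
∠T = 90.00° − 88.27° = 1.73°

ω = 5: -17.0 dB, 39.3°; ω = 15: -14.8 dB, 1.7°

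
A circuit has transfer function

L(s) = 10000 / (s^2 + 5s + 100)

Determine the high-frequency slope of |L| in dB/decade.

-40 dB/decade

Each pole contributes −20 dB/decade at high frequency; each zero contributes +20 dB/decade.
Net: 0 zero(s) − 2 pole(s) → -40 dB/decade.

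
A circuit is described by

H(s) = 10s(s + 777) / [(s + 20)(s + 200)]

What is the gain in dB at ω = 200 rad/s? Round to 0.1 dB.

At s = jω = j200:
zero (s+777): 777 + j200 → |·| = √(777²+200²) = √643729 ≈ 802.33, ∠ = arctan(200/777) ≈ 14.43°
zero at origin: s = j200 → |·| = 200, ∠ = 90.00°
pole (s+20): 20 + j200 → |·| = √(20²+200²) = √40400 ≈ 201, ∠ = arctan(200/20) ≈ 84.29°
pole (s+200): 200 + j200 → |·| = √(200²+200²) = √80000 ≈ 282.84, ∠ = arctan(200/200) ≈ 45.00°
|H| = 10 · 1.6047e+05 / 56851 ≈ 28.226
Gain = 20 log₁₀(28.226) ≈ 29.01 dB

29.0 dB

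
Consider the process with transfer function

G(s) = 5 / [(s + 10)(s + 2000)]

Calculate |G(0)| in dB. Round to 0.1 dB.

G(0) = 5 / (10·2000) = 0.00025
20 log₁₀(0.00025) ≈ -72.04 dB

-72.0 dB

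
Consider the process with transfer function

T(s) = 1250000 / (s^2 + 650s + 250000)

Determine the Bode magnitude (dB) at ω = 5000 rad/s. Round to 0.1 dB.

-26.0 dB

At s = jω = j5000:
quadratic: (j5000)² + 650·j5000 + 250000 = -24750000 + j3250000 → |·| ≈ 2.4962e+07, ∠ ≈ 172.52°
|T| = 1250000 / 2.4962e+07 ≈ 0.050076
Gain = 20 log₁₀(0.050076) ≈ -26.01 dB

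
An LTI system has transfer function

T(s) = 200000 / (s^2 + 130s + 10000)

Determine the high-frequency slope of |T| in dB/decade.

Each pole contributes −20 dB/decade at high frequency; each zero contributes +20 dB/decade.
Net: 0 zero(s) − 2 pole(s) → -40 dB/decade.

-40 dB/decade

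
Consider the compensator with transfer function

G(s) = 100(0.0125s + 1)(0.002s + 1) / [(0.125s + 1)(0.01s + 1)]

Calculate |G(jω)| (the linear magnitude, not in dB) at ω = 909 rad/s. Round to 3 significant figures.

At ω = 909 rad/s:
zero (1 + j909·0.0125) = 1 + j11.3625 → |·| ≈ 11.406, ∠ ≈ 84.97°
zero (1 + j909·0.002) = 1 + j1.818 → |·| ≈ 2.0749, ∠ ≈ 61.19°
pole (1 + j909·0.125) = 1 + j113.625 → |·| ≈ 113.63, ∠ ≈ 89.50°
pole (1 + j909·0.01) = 1 + j9.09 → |·| ≈ 9.1448, ∠ ≈ 83.72°
|G| = 100 · 11.406 · 2.0749 / (113.63 · 9.1448) ≈ 2.2775

2.28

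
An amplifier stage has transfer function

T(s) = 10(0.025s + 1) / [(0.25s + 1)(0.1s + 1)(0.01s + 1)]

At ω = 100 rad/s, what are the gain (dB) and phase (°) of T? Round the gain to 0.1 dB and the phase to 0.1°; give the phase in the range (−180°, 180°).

At ω = 100 rad/s:
zero (1 + j100·0.025) = 1 + j2.5 → |·| ≈ 2.6926, ∠ ≈ 68.20°
pole (1 + j100·0.25) = 1 + j25 → |·| ≈ 25.02, ∠ ≈ 87.71°
pole (1 + j100·0.1) = 1 + j10 → |·| ≈ 10.05, ∠ ≈ 84.29°
pole (1 + j100·0.01) = 1 + j1 → |·| ≈ 1.4142, ∠ ≈ 45.00°
|T| = 10 · 2.6926 / (25.02 · 10.05 · 1.4142) ≈ 0.075719
Gain = 20 log₁₀(0.075719) ≈ -22.42 dB
∠T = (68.20°) − (87.71° + 84.29° + 45.00°) = -148.80°

-22.4 dB, -148.8°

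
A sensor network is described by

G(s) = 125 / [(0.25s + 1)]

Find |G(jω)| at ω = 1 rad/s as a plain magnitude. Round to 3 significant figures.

121

At ω = 1 rad/s:
pole (1 + j1·0.25) = 1 + j0.25 → |·| ≈ 1.0308, ∠ ≈ 14.04°
|G| = 125 · 1 / (1.0308) ≈ 121.27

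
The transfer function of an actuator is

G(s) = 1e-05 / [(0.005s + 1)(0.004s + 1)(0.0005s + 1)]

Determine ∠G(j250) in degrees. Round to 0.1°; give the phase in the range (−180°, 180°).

-103.5°

At ω = 250 rad/s:
pole (1 + j250·0.005) = 1 + j1.25 → |·| ≈ 1.6008, ∠ ≈ 51.34°
pole (1 + j250·0.004) = 1 + j1 → |·| ≈ 1.4142, ∠ ≈ 45.00°
pole (1 + j250·0.0005) = 1 + j0.125 → |·| ≈ 1.0078, ∠ ≈ 7.13°
∠G = (0°) − (51.34° + 45.00° + 7.13°) = -103.47°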